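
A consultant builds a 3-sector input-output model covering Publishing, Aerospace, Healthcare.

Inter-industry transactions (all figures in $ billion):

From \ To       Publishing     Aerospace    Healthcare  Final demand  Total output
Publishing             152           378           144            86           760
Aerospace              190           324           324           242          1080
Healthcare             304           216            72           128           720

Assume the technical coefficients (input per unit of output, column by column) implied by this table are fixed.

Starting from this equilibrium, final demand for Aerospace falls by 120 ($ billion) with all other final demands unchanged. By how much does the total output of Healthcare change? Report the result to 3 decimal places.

Δx_3 = -160.535

Technical coefficients a_ij = z_ij / X_j:
  a_11 = 152/760 = 0.20, a_21 = 190/760 = 0.25, a_31 = 304/760 = 0.40
  a_12 = 378/1080 = 0.35, a_22 = 324/1080 = 0.30, a_32 = 216/1080 = 0.20
  a_13 = 144/720 = 0.20, a_23 = 324/720 = 0.45, a_33 = 72/720 = 0.10
I − A =
  [   0.80    -0.35    -0.20]
  [  -0.25     0.70    -0.45]
  [  -0.40    -0.20     0.90]
Cofactors of I−A, C_ij = (−1)^(i+j)·(minor ij) (rows/columns in the sector order above):
  C_11 = (0.70)(0.90) − (-0.45)(-0.20) = 0.5400
  C_12 = −[(-0.25)(0.90) − (-0.45)(-0.40)] = 0.4050
  C_13 = (-0.25)(-0.20) − (0.70)(-0.40) = 0.3300
  C_21 = −[(-0.35)(0.90) − (-0.20)(-0.20)] = 0.3550
  C_22 = (0.80)(0.90) − (-0.20)(-0.40) = 0.6400
  C_23 = −[(0.80)(-0.20) − (-0.35)(-0.40)] = 0.3000
  C_31 = (-0.35)(-0.45) − (-0.20)(0.70) = 0.2975
  C_32 = −[(0.80)(-0.45) − (-0.20)(-0.25)] = 0.4100
  C_33 = (0.80)(0.70) − (-0.35)(-0.25) = 0.4725
det(I−A) = Σ_j (I−A)_1j·C_1j = (0.80)(0.5400) + (-0.35)(0.4050) + (-0.20)(0.3300) = 0.22425
adj(I−A) = Cᵀ =
  [ 0.5400   0.3550   0.2975]
  [ 0.4050   0.6400   0.4100]
  [ 0.3300   0.3000   0.4725]
(I − A)⁻¹ = adj(I−A) / det(I−A) ≈
  [   2.4080     1.5831     1.3266]
  [   1.8060     2.8540     1.8283]
  [   1.4716     1.3378     2.1070]
Δx = (I − A)⁻¹ Δd with Δd having -120 in the Aerospace component and 0 elsewhere.
So Δx_3 = L_32 · (-120), where L_32 = adj(I−A)_32 / det(I−A) = 0.3000 / 0.22425.
Δx_3 = 0.3000 × (-120) / 0.22425 = -36.00 / 0.22425 ≈ -160.535.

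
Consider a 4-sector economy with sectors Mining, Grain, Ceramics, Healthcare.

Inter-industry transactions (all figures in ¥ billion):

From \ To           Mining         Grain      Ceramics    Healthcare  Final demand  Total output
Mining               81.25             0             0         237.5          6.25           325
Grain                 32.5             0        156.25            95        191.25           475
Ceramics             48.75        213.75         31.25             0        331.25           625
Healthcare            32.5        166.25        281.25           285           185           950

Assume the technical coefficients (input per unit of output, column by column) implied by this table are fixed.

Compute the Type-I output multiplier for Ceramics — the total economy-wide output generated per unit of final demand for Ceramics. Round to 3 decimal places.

m_C = 3.398

Technical coefficients a_ij = z_ij / X_j:
  a_MM = 81.25/325 = 0.25, a_GM = 32.5/325 = 0.10, a_CM = 48.75/325 = 0.15, a_HM = 32.5/325 = 0.10
  a_MG = 0/475 = 0.00, a_GG = 0/475 = 0.00, a_CG = 213.75/475 = 0.45, a_HG = 166.25/475 = 0.35
  a_MC = 0/625 = 0.00, a_GC = 156.25/625 = 0.25, a_CC = 31.25/625 = 0.05, a_HC = 281.25/625 = 0.45
  a_MH = 237.5/950 = 0.25, a_GH = 95/950 = 0.10, a_CH = 0/950 = 0.00, a_HH = 285/950 = 0.30
I − A =
  [   0.75     0.00     0.00    -0.25]
  [  -0.10     1.00    -0.25    -0.10]
  [  -0.15    -0.45     0.95     0.00]
  [  -0.10    -0.35    -0.45     0.70]
Compute the cofactors C_ij = (−1)^(i+j)·(3×3 minor ij) of I−A; the adjugate is their transpose:
adj(I−A) = Cᵀ =
  [ 0.532750   0.133750   0.134375   0.209375]
  [ 0.109000   0.458125   0.170000   0.104375]
  [ 0.135750   0.238125   0.465000   0.082500]
  [ 0.217875   0.401250   0.403125   0.628125]
det(I−A) = Σ_j (I−A)_1j·C_1j = (0.75)(0.532750) + (0.00)(0.109000) + (0.00)(0.135750) + (-0.25)(0.217875) = 0.34509375
(I − A)⁻¹ = adj(I−A) / det(I−A) ≈
  [   1.5438     0.3876     0.3894     0.6067]
  [   0.3159     1.3275     0.4926     0.3025]
  [   0.3934     0.6900     1.3475     0.2391]
  [   0.6314     1.1627     1.1682     1.8202]
The output multiplier for sector j is the column-j sum of the Leontief inverse (I − A)⁻¹ = adj(I−A) / det(I−A).
Column C of adj(I−A): (0.134375, 0.170000, 0.465000, 0.403125); det(I−A) = 0.34509375.
m_C = (0.134375 + 0.170000 + 0.465000 + 0.403125) / 0.34509375 = 1.1725 / 0.34509375 ≈ 3.398.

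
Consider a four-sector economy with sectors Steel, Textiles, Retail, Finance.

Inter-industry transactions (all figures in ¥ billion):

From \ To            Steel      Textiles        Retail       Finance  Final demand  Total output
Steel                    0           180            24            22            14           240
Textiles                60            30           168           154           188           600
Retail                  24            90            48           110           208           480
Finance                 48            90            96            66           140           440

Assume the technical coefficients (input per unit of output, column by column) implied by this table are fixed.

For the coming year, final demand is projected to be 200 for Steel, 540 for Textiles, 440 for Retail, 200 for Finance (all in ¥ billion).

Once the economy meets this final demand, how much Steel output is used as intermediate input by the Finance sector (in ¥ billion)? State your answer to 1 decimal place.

Technical coefficients a_ij = z_ij / X_j:
  a_SS = 0/240 = 0.00, a_TS = 60/240 = 0.25, a_RS = 24/240 = 0.10, a_FS = 48/240 = 0.20
  a_ST = 180/600 = 0.30, a_TT = 30/600 = 0.05, a_RT = 90/600 = 0.15, a_FT = 90/600 = 0.15
  a_SR = 24/480 = 0.05, a_TR = 168/480 = 0.35, a_RR = 48/480 = 0.10, a_FR = 96/480 = 0.20
  a_SF = 22/440 = 0.05, a_TF = 154/440 = 0.35, a_RF = 110/440 = 0.25, a_FF = 66/440 = 0.15
I − A =
  [   1.00    -0.30    -0.05    -0.05]
  [  -0.25     0.95    -0.35    -0.35]
  [  -0.10    -0.15     0.90    -0.25]
  [  -0.20    -0.15    -0.20     0.85]
Compute the cofactors C_ij = (−1)^(i+j)·(3×3 minor ij) of I−A; the adjugate is their transpose:
adj(I−A) = Cᵀ =
  [ 0.563750   0.231000   0.160125   0.175375]
  [ 0.296000   0.698250   0.380625   0.416875]
  [ 0.174750   0.204750   0.658875   0.288375]
  [ 0.226000   0.225750   0.259875   0.717875]
det(I−A) = Σ_j (I−A)_1j·C_1j = (1.00)(0.563750) + (-0.30)(0.296000) + (-0.05)(0.174750) + (-0.05)(0.226000) = 0.4549125
(I − A)⁻¹ = adj(I−A) / det(I−A) ≈
  [   1.2392     0.5078     0.3520     0.3855]
  [   0.6507     1.5349     0.8367     0.9164]
  [   0.3841     0.4501     1.4484     0.6339]
  [   0.4968     0.4962     0.5713     1.5781]
First solve x = (I − A)⁻¹ d = adj(I−A)·d / det(I−A); in particular x_F = (0.226000·200 + 0.225750·540 + 0.259875·440 + 0.717875·200) / 0.4549125 = 425.025 / 0.4549125 ≈ 934.301.
Intermediate flow from S to F: z_SF = a_SF · x_F = 0.05 × 425.025 / 0.4549125 = 21.25125 / 0.4549125 ≈ 46.7.

z_SF = 46.7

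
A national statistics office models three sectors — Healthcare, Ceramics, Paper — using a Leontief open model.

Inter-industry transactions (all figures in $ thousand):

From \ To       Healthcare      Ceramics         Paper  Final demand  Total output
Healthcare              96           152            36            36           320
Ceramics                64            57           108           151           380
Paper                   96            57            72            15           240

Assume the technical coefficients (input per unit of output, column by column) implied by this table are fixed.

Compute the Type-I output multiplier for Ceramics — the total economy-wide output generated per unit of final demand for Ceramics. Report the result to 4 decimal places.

Technical coefficients a_ij = z_ij / X_j:
  a_HH = 96/320 = 0.30, a_CH = 64/320 = 0.20, a_PH = 96/320 = 0.30
  a_HC = 152/380 = 0.40, a_CC = 57/380 = 0.15, a_PC = 57/380 = 0.15
  a_HP = 36/240 = 0.15, a_CP = 108/240 = 0.45, a_PP = 72/240 = 0.30
I − A =
  [   0.70    -0.40    -0.15]
  [  -0.20     0.85    -0.45]
  [  -0.30    -0.15     0.70]
Cofactors of I−A, C_ij = (−1)^(i+j)·(minor ij) (rows/columns in the sector order above):
  C_11 = (0.85)(0.70) − (-0.45)(-0.15) = 0.5275
  C_12 = −[(-0.20)(0.70) − (-0.45)(-0.30)] = 0.2750
  C_13 = (-0.20)(-0.15) − (0.85)(-0.30) = 0.2850
  C_21 = −[(-0.40)(0.70) − (-0.15)(-0.15)] = 0.3025
  C_22 = (0.70)(0.70) − (-0.15)(-0.30) = 0.4450
  C_23 = −[(0.70)(-0.15) − (-0.40)(-0.30)] = 0.2250
  C_31 = (-0.40)(-0.45) − (-0.15)(0.85) = 0.3075
  C_32 = −[(0.70)(-0.45) − (-0.15)(-0.20)] = 0.3450
  C_33 = (0.70)(0.85) − (-0.40)(-0.20) = 0.5150
det(I−A) = Σ_j (I−A)_1j·C_1j = (0.70)(0.5275) + (-0.40)(0.2750) + (-0.15)(0.2850) = 0.2165
adj(I−A) = Cᵀ =
  [ 0.5275   0.3025   0.3075]
  [ 0.2750   0.4450   0.3450]
  [ 0.2850   0.2250   0.5150]
(I − A)⁻¹ = adj(I−A) / det(I−A) ≈
  [   2.43649     1.39723     1.42032]
  [   1.27021     2.05543     1.59353]
  [   1.31640     1.03926     2.37875]
The output multiplier for sector j is the column-j sum of the Leontief inverse (I − A)⁻¹ = adj(I−A) / det(I−A).
Column C of adj(I−A): (0.3025, 0.4450, 0.2250); det(I−A) = 0.2165.
m_C = (0.3025 + 0.4450 + 0.2250) / 0.2165 = 0.9725 / 0.2165 ≈ 4.4919.

m_C = 4.4919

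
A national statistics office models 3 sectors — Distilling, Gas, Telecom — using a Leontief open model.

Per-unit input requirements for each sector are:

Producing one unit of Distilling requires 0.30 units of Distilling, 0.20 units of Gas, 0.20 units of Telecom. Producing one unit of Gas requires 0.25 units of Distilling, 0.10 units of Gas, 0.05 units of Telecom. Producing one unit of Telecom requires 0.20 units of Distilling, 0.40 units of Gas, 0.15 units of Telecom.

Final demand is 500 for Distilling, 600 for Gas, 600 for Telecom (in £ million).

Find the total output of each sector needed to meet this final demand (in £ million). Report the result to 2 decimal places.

I − A =
  [   0.70    -0.25    -0.20]
  [  -0.20     0.90    -0.40]
  [  -0.20    -0.05     0.85]
Cofactors of I−A, C_ij = (−1)^(i+j)·(minor ij) (rows/columns in the sector order above):
  C_11 = (0.90)(0.85) − (-0.40)(-0.05) = 0.7450
  C_12 = −[(-0.20)(0.85) − (-0.40)(-0.20)] = 0.2500
  C_13 = (-0.20)(-0.05) − (0.90)(-0.20) = 0.1900
  C_21 = −[(-0.25)(0.85) − (-0.20)(-0.05)] = 0.2225
  C_22 = (0.70)(0.85) − (-0.20)(-0.20) = 0.5550
  C_23 = −[(0.70)(-0.05) − (-0.25)(-0.20)] = 0.0850
  C_31 = (-0.25)(-0.40) − (-0.20)(0.90) = 0.2800
  C_32 = −[(0.70)(-0.40) − (-0.20)(-0.20)] = 0.3200
  C_33 = (0.70)(0.90) − (-0.25)(-0.20) = 0.5800
det(I−A) = Σ_j (I−A)_1j·C_1j = (0.70)(0.7450) + (-0.25)(0.2500) + (-0.20)(0.1900) = 0.4210
adj(I−A) = Cᵀ =
  [ 0.7450   0.2225   0.2800]
  [ 0.2500   0.5550   0.3200]
  [ 0.1900   0.0850   0.5800]
(I − A)⁻¹ = adj(I−A) / det(I−A) ≈
  [   1.7696     0.5285     0.6651]
  [   0.5938     1.3183     0.7601]
  [   0.4513     0.2019     1.3777]
x = (I − A)⁻¹ d = adj(I−A)·d / det(I−A), with det(I−A) = 0.4210:
  x_D = (0.7450·500 + 0.2225·600 + 0.2800·600) / 0.4210 = 674.00 / 0.4210 ≈ 1600.95
  x_G = (0.2500·500 + 0.5550·600 + 0.3200·600) / 0.4210 = 650.00 / 0.4210 ≈ 1543.94
  x_T = (0.1900·500 + 0.0850·600 + 0.5800·600) / 0.4210 = 494.00 / 0.4210 ≈ 1173.40

x_D = 1600.95, x_G = 1543.94, x_T = 1173.40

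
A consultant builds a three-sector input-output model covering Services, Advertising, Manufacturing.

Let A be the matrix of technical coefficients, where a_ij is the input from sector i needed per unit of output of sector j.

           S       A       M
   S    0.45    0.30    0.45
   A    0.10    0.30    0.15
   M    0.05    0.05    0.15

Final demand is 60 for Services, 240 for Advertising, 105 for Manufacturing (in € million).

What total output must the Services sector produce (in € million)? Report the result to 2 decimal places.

x_S = 503.47

I − A =
  [   0.55    -0.30    -0.45]
  [  -0.10     0.70    -0.15]
  [  -0.05    -0.05     0.85]
Cofactors of I−A, C_ij = (−1)^(i+j)·(minor ij) (rows/columns in the sector order above):
  C_11 = (0.70)(0.85) − (-0.15)(-0.05) = 0.5875
  C_12 = −[(-0.10)(0.85) − (-0.15)(-0.05)] = 0.0925
  C_13 = (-0.10)(-0.05) − (0.70)(-0.05) = 0.0400
  C_21 = −[(-0.30)(0.85) − (-0.45)(-0.05)] = 0.2775
  C_22 = (0.55)(0.85) − (-0.45)(-0.05) = 0.4450
  C_23 = −[(0.55)(-0.05) − (-0.30)(-0.05)] = 0.0425
  C_31 = (-0.30)(-0.15) − (-0.45)(0.70) = 0.3600
  C_32 = −[(0.55)(-0.15) − (-0.45)(-0.10)] = 0.1275
  C_33 = (0.55)(0.70) − (-0.30)(-0.10) = 0.3550
det(I−A) = Σ_j (I−A)_1j·C_1j = (0.55)(0.5875) + (-0.30)(0.0925) + (-0.45)(0.0400) = 0.277375
adj(I−A) = Cᵀ =
  [ 0.5875   0.2775   0.3600]
  [ 0.0925   0.4450   0.1275]
  [ 0.0400   0.0425   0.3550]
(I − A)⁻¹ = adj(I−A) / det(I−A) ≈
  [   2.1181     1.0005     1.2979]
  [   0.3335     1.6043     0.4597]
  [   0.1442     0.1532     1.2799]
x = (I − A)⁻¹ d = adj(I−A)·d / det(I−A), with det(I−A) = 0.277375:
  x_S = (0.5875·60 + 0.2775·240 + 0.3600·105) / 0.277375 = 139.65 / 0.277375 ≈ 503.47
  x_A = (0.0925·60 + 0.4450·240 + 0.1275·105) / 0.277375 = 125.7375 / 0.277375 ≈ 453.31
  x_M = (0.0400·60 + 0.0425·240 + 0.3550·105) / 0.277375 = 49.875 / 0.277375 ≈ 179.81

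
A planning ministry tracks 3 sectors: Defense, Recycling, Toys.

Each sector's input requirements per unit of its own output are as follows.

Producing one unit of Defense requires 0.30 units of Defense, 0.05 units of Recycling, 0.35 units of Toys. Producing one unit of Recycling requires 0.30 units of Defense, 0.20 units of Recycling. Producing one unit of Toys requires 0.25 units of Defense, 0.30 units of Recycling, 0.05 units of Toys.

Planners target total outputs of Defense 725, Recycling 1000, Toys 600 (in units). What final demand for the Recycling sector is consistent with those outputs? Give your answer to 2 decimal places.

d_2 = 583.75

I − A =
  [   0.70    -0.30    -0.25]
  [  -0.05     0.80    -0.30]
  [  -0.35     0.00     0.95]
d = (I − A) x:
  d_1 = (+0.70)·725 + (-0.30)·1000 + (-0.25)·600 = 57.50
  d_2 = (-0.05)·725 + (+0.80)·1000 + (-0.30)·600 = 583.75
  d_3 = (-0.35)·725 + (+0.00)·1000 + (+0.95)·600 = 316.25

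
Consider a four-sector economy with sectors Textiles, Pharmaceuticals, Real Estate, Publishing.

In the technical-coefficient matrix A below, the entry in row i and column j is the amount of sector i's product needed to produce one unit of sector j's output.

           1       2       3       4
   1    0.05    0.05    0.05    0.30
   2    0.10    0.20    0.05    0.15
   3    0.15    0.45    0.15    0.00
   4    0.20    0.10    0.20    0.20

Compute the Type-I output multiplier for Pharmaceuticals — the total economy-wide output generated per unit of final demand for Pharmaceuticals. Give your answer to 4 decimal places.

m_2 = 2.9005

I − A =
  [   0.95    -0.05    -0.05    -0.30]
  [  -0.10     0.80    -0.05    -0.15]
  [  -0.15    -0.45     0.85     0.00]
  [  -0.20    -0.10    -0.20     0.80]
Compute the cofactors C_ij = (−1)^(i+j)·(3×3 minor ij) of I−A; the adjugate is their transpose:
adj(I−A) = Cᵀ =
  [ 0.49975   0.10450   0.08425   0.20700]
  [ 0.10400   0.58000   0.07500   0.14775]
  [ 0.14325   0.32550   0.53725   0.11475]
  [ 0.17375   0.18000   0.16475   0.61175]
det(I−A) = Σ_j (I−A)_1j·C_1j = (0.95)(0.49975) + (-0.05)(0.10400) + (-0.05)(0.14325) + (-0.30)(0.17375) = 0.410275
(I − A)⁻¹ = adj(I−A) / det(I−A) ≈
  [   1.21809     0.25471     0.20535     0.50454]
  [   0.25349     1.41369     0.18280     0.36012]
  [   0.34916     0.79337     1.30949     0.27969]
  [   0.42350     0.43873     0.40156     1.49107]
The output multiplier for sector j is the column-j sum of the Leontief inverse (I − A)⁻¹ = adj(I−A) / det(I−A).
Column 2 of adj(I−A): (0.10450, 0.58000, 0.32550, 0.18000); det(I−A) = 0.410275.
m_2 = (0.10450 + 0.58000 + 0.32550 + 0.18000) / 0.410275 = 1.19 / 0.410275 ≈ 2.9005.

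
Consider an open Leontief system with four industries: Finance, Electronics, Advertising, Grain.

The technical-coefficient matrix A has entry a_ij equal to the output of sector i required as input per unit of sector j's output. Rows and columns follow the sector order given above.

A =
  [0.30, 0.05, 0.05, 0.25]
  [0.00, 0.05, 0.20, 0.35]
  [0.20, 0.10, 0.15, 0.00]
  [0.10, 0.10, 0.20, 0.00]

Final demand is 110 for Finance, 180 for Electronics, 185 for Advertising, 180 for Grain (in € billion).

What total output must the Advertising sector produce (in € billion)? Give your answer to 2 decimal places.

x_3 = 337.74

I − A =
  [   0.70    -0.05    -0.05    -0.25]
  [   0.00     0.95    -0.20    -0.35]
  [  -0.20    -0.10     0.85     0.00]
  [  -0.10    -0.10    -0.20     1.00]
Compute the cofactors C_ij = (−1)^(i+j)·(3×3 minor ij) of I−A; the adjugate is their transpose:
adj(I−A) = Cᵀ =
  [ 0.75075   0.07375   0.11175   0.21350]
  [ 0.08375   0.55375   0.18575   0.21475]
  [ 0.18650   0.08250   0.61500   0.07550]
  [ 0.12075   0.07925   0.15275   0.53975]
det(I−A) = Σ_j (I−A)_1j·C_1j = (0.70)(0.75075) + (-0.05)(0.08375) + (-0.05)(0.18650) + (-0.25)(0.12075) = 0.481825
(I − A)⁻¹ = adj(I−A) / det(I−A) ≈
  [   1.5581     0.1531     0.2319     0.4431]
  [   0.1738     1.1493     0.3855     0.4457]
  [   0.3871     0.1712     1.2764     0.1567]
  [   0.2506     0.1645     0.3170     1.1202]
x = (I − A)⁻¹ d = adj(I−A)·d / det(I−A), with det(I−A) = 0.481825:
  x_1 = (0.75075·110 + 0.07375·180 + 0.11175·185 + 0.21350·180) / 0.481825 = 154.96125 / 0.481825 ≈ 321.61
  x_2 = (0.08375·110 + 0.55375·180 + 0.18575·185 + 0.21475·180) / 0.481825 = 181.90625 / 0.481825 ≈ 377.54
  x_3 = (0.18650·110 + 0.08250·180 + 0.61500·185 + 0.07550·180) / 0.481825 = 162.73 / 0.481825 ≈ 337.74
  x_4 = (0.12075·110 + 0.07925·180 + 0.15275·185 + 0.53975·180) / 0.481825 = 152.96125 / 0.481825 ≈ 317.46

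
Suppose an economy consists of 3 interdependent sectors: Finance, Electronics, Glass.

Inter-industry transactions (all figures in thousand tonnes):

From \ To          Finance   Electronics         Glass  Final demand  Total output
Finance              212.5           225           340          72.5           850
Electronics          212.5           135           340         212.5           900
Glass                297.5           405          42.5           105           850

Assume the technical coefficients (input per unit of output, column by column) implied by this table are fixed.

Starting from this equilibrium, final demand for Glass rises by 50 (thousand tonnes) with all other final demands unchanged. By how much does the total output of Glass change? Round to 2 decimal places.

Technical coefficients a_ij = z_ij / X_j:
  a_11 = 212.5/850 = 0.25, a_21 = 212.5/850 = 0.25, a_31 = 297.5/850 = 0.35
  a_12 = 225/900 = 0.25, a_22 = 135/900 = 0.15, a_32 = 405/900 = 0.45
  a_13 = 340/850 = 0.40, a_23 = 340/850 = 0.40, a_33 = 42.5/850 = 0.05
I − A =
  [   0.75    -0.25    -0.40]
  [  -0.25     0.85    -0.40]
  [  -0.35    -0.45     0.95]
Cofactors of I−A, C_ij = (−1)^(i+j)·(minor ij) (rows/columns in the sector order above):
  C_11 = (0.85)(0.95) − (-0.40)(-0.45) = 0.6275
  C_12 = −[(-0.25)(0.95) − (-0.40)(-0.35)] = 0.3775
  C_13 = (-0.25)(-0.45) − (0.85)(-0.35) = 0.4100
  C_21 = −[(-0.25)(0.95) − (-0.40)(-0.45)] = 0.4175
  C_22 = (0.75)(0.95) − (-0.40)(-0.35) = 0.5725
  C_23 = −[(0.75)(-0.45) − (-0.25)(-0.35)] = 0.4250
  C_31 = (-0.25)(-0.40) − (-0.40)(0.85) = 0.4400
  C_32 = −[(0.75)(-0.40) − (-0.40)(-0.25)] = 0.4000
  C_33 = (0.75)(0.85) − (-0.25)(-0.25) = 0.5750
det(I−A) = Σ_j (I−A)_1j·C_1j = (0.75)(0.6275) + (-0.25)(0.3775) + (-0.40)(0.4100) = 0.21225
adj(I−A) = Cᵀ =
  [ 0.6275   0.4175   0.4400]
  [ 0.3775   0.5725   0.4000]
  [ 0.4100   0.4250   0.5750]
(I − A)⁻¹ = adj(I−A) / det(I−A) ≈
  [   2.9564     1.9670     2.0730]
  [   1.7786     2.6973     1.8846]
  [   1.9317     2.0024     2.7091]
Δx = (I − A)⁻¹ Δd with Δd having +50 in the Glass component and 0 elsewhere.
So Δx_3 = L_33 · (+50), where L_33 = adj(I−A)_33 / det(I−A) = 0.5750 / 0.21225.
Δx_3 = 0.5750 × (+50) / 0.21225 = 28.75 / 0.21225 ≈ 135.45.

Δx_3 = 135.45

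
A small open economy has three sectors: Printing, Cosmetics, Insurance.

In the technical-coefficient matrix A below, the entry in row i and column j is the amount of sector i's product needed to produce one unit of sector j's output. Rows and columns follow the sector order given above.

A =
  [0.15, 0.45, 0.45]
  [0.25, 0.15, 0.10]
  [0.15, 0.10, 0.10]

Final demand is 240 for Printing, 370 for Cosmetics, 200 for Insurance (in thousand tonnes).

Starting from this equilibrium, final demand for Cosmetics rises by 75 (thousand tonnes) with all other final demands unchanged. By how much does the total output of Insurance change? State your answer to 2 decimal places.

I − A =
  [   0.85    -0.45    -0.45]
  [  -0.25     0.85    -0.10]
  [  -0.15    -0.10     0.90]
Cofactors of I−A, C_ij = (−1)^(i+j)·(minor ij) (rows/columns in the sector order above):
  C_11 = (0.85)(0.90) − (-0.10)(-0.10) = 0.7550
  C_12 = −[(-0.25)(0.90) − (-0.10)(-0.15)] = 0.2400
  C_13 = (-0.25)(-0.10) − (0.85)(-0.15) = 0.1525
  C_21 = −[(-0.45)(0.90) − (-0.45)(-0.10)] = 0.4500
  C_22 = (0.85)(0.90) − (-0.45)(-0.15) = 0.6975
  C_23 = −[(0.85)(-0.10) − (-0.45)(-0.15)] = 0.1525
  C_31 = (-0.45)(-0.10) − (-0.45)(0.85) = 0.4275
  C_32 = −[(0.85)(-0.10) − (-0.45)(-0.25)] = 0.1975
  C_33 = (0.85)(0.85) − (-0.45)(-0.25) = 0.6100
det(I−A) = Σ_j (I−A)_1j·C_1j = (0.85)(0.7550) + (-0.45)(0.2400) + (-0.45)(0.1525) = 0.465125
adj(I−A) = Cᵀ =
  [ 0.7550   0.4500   0.4275]
  [ 0.2400   0.6975   0.1975]
  [ 0.1525   0.1525   0.6100]
(I − A)⁻¹ = adj(I−A) / det(I−A) ≈
  [   1.6232     0.9675     0.9191]
  [   0.5160     1.4996     0.4246]
  [   0.3279     0.3279     1.3115]
Δx = (I − A)⁻¹ Δd with Δd having +75 in the Cosmetics component and 0 elsewhere.
So Δx_3 = L_32 · (+75), where L_32 = adj(I−A)_32 / det(I−A) = 0.1525 / 0.465125.
Δx_3 = 0.1525 × (+75) / 0.465125 = 11.4375 / 0.465125 ≈ 24.59.

Δx_3 = 24.59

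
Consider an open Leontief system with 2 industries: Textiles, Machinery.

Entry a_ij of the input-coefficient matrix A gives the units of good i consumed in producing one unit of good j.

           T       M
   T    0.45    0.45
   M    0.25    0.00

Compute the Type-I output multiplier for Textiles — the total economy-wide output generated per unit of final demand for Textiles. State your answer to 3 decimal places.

m_T = 2.857

I − A =
  [   0.55    -0.45]
  [  -0.25     1.00]
det(I−A) = (0.55)(1.00) − (-0.45)(-0.25) = 0.4375
adj(I−A) = [[1.00, 0.45], [0.25, 0.55]]
(I − A)⁻¹ = adj(I−A) / det(I−A) ≈
  [   2.2857     1.0286]
  [   0.5714     1.2571]
The output multiplier for sector j is the column-j sum of the Leontief inverse (I − A)⁻¹ = adj(I−A) / det(I−A).
Column T of adj(I−A): (1.00, 0.25); det(I−A) = 0.4375.
m_T = (1.00 + 0.25) / 0.4375 = 1.25 / 0.4375 ≈ 2.857.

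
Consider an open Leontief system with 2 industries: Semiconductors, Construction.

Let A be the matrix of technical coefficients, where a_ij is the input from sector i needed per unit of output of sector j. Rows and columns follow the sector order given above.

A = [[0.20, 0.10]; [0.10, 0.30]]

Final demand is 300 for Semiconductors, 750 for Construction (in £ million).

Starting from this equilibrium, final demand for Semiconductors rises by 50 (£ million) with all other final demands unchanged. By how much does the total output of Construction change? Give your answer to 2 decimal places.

Δx_C = 9.09

I − A =
  [   0.80    -0.10]
  [  -0.10     0.70]
det(I−A) = (0.80)(0.70) − (-0.10)(-0.10) = 0.5500
adj(I−A) = [[0.70, 0.10], [0.10, 0.80]]
(I − A)⁻¹ = adj(I−A) / det(I−A) ≈
  [   1.2727     0.1818]
  [   0.1818     1.4545]
Δx = (I − A)⁻¹ Δd with Δd having +50 in the Semiconductors component and 0 elsewhere.
So Δx_C = L_CS · (+50), where L_CS = adj(I−A)_CS / det(I−A) = 0.10 / 0.5500.
Δx_C = 0.10 × (+50) / 0.5500 = 5.00 / 0.5500 ≈ 9.09.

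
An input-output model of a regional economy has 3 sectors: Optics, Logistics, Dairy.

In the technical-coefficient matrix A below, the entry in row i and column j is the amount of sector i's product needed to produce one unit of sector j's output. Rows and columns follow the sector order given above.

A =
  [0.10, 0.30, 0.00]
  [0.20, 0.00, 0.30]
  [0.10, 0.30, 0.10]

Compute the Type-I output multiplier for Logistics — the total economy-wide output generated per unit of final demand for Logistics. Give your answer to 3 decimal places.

I − A =
  [   0.90    -0.30     0.00]
  [  -0.20     1.00    -0.30]
  [  -0.10    -0.30     0.90]
Cofactors of I−A, C_ij = (−1)^(i+j)·(minor ij) (rows/columns in the sector order above):
  C_11 = (1.00)(0.90) − (-0.30)(-0.30) = 0.8100
  C_12 = −[(-0.20)(0.90) − (-0.30)(-0.10)] = 0.2100
  C_13 = (-0.20)(-0.30) − (1.00)(-0.10) = 0.1600
  C_21 = −[(-0.30)(0.90) − (0.00)(-0.30)] = 0.2700
  C_22 = (0.90)(0.90) − (0.00)(-0.10) = 0.8100
  C_23 = −[(0.90)(-0.30) − (-0.30)(-0.10)] = 0.3000
  C_31 = (-0.30)(-0.30) − (0.00)(1.00) = 0.0900
  C_32 = −[(0.90)(-0.30) − (0.00)(-0.20)] = 0.2700
  C_33 = (0.90)(1.00) − (-0.30)(-0.20) = 0.8400
det(I−A) = Σ_j (I−A)_1j·C_1j = (0.90)(0.8100) + (-0.30)(0.2100) + (0.00)(0.1600) = 0.6660
adj(I−A) = Cᵀ =
  [ 0.8100   0.2700   0.0900]
  [ 0.2100   0.8100   0.2700]
  [ 0.1600   0.3000   0.8400]
(I − A)⁻¹ = adj(I−A) / det(I−A) ≈
  [   1.2162     0.4054     0.1351]
  [   0.3153     1.2162     0.4054]
  [   0.2402     0.4505     1.2613]
The output multiplier for sector j is the column-j sum of the Leontief inverse (I − A)⁻¹ = adj(I−A) / det(I−A).
Column L of adj(I−A): (0.2700, 0.8100, 0.3000); det(I−A) = 0.6660.
m_L = (0.2700 + 0.8100 + 0.3000) / 0.6660 = 1.38 / 0.6660 ≈ 2.072.

m_L = 2.072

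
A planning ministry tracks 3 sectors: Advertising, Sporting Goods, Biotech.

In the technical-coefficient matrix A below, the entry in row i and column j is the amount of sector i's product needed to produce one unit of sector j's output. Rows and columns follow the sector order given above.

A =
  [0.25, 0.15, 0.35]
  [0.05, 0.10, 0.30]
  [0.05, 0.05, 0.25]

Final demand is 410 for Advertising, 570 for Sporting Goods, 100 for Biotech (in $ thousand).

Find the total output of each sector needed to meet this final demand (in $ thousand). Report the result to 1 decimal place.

I − A =
  [   0.75    -0.15    -0.35]
  [  -0.05     0.90    -0.30]
  [  -0.05    -0.05     0.75]
Cofactors of I−A, C_ij = (−1)^(i+j)·(minor ij) (rows/columns in the sector order above):
  C_11 = (0.90)(0.75) − (-0.30)(-0.05) = 0.6600
  C_12 = −[(-0.05)(0.75) − (-0.30)(-0.05)] = 0.0525
  C_13 = (-0.05)(-0.05) − (0.90)(-0.05) = 0.0475
  C_21 = −[(-0.15)(0.75) − (-0.35)(-0.05)] = 0.1300
  C_22 = (0.75)(0.75) − (-0.35)(-0.05) = 0.5450
  C_23 = −[(0.75)(-0.05) − (-0.15)(-0.05)] = 0.0450
  C_31 = (-0.15)(-0.30) − (-0.35)(0.90) = 0.3600
  C_32 = −[(0.75)(-0.30) − (-0.35)(-0.05)] = 0.2425
  C_33 = (0.75)(0.90) − (-0.15)(-0.05) = 0.6675
det(I−A) = Σ_j (I−A)_1j·C_1j = (0.75)(0.6600) + (-0.15)(0.0525) + (-0.35)(0.0475) = 0.4705
adj(I−A) = Cᵀ =
  [ 0.6600   0.1300   0.3600]
  [ 0.0525   0.5450   0.2425]
  [ 0.0475   0.0450   0.6675]
(I − A)⁻¹ = adj(I−A) / det(I−A) ≈
  [   1.4028     0.2763     0.7651]
  [   0.1116     1.1583     0.5154]
  [   0.1010     0.0956     1.4187]
x = (I − A)⁻¹ d = adj(I−A)·d / det(I−A), with det(I−A) = 0.4705:
  x_A = (0.6600·410 + 0.1300·570 + 0.3600·100) / 0.4705 = 380.70 / 0.4705 ≈ 809.1
  x_S = (0.0525·410 + 0.5450·570 + 0.2425·100) / 0.4705 = 356.425 / 0.4705 ≈ 757.5
  x_B = (0.0475·410 + 0.0450·570 + 0.6675·100) / 0.4705 = 111.875 / 0.4705 ≈ 237.8

x_A = 809.1, x_S = 757.5, x_B = 237.8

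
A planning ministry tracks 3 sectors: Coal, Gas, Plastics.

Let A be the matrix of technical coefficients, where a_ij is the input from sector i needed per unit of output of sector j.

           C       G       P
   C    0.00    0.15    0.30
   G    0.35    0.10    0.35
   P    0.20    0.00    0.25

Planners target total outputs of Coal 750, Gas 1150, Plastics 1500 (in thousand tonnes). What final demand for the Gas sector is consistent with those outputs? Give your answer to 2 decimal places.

d_G = 247.50

I − A =
  [   1.00    -0.15    -0.30]
  [  -0.35     0.90    -0.35]
  [  -0.20     0.00     0.75]
d = (I − A) x:
  d_C = (+1.00)·750 + (-0.15)·1150 + (-0.30)·1500 = 127.50
  d_G = (-0.35)·750 + (+0.90)·1150 + (-0.35)·1500 = 247.50
  d_P = (-0.20)·750 + (+0.00)·1150 + (+0.75)·1500 = 975.00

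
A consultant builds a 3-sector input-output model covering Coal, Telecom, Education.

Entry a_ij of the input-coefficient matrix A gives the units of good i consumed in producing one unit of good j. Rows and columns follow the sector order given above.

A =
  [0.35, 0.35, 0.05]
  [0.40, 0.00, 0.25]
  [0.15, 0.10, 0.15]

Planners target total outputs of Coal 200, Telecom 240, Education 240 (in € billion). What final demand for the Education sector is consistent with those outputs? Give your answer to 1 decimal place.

I − A =
  [   0.65    -0.35    -0.05]
  [  -0.40     1.00    -0.25]
  [  -0.15    -0.10     0.85]
d = (I − A) x:
  d_1 = (+0.65)·200 + (-0.35)·240 + (-0.05)·240 = 34.0
  d_2 = (-0.40)·200 + (+1.00)·240 + (-0.25)·240 = 100.0
  d_3 = (-0.15)·200 + (-0.10)·240 + (+0.85)·240 = 150.0

d_3 = 150.0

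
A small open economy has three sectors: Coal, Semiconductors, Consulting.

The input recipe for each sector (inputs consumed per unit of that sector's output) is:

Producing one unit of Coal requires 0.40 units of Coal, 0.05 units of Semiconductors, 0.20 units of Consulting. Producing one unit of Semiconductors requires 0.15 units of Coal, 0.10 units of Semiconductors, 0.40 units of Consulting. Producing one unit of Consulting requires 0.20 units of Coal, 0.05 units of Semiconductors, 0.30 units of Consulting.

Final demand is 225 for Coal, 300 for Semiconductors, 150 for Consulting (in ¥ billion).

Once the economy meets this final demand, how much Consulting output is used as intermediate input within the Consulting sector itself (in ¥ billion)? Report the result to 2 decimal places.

z_33 = 193.46

I − A =
  [   0.60    -0.15    -0.20]
  [  -0.05     0.90    -0.05]
  [  -0.20    -0.40     0.70]
Cofactors of I−A, C_ij = (−1)^(i+j)·(minor ij) (rows/columns in the sector order above):
  C_11 = (0.90)(0.70) − (-0.05)(-0.40) = 0.6100
  C_12 = −[(-0.05)(0.70) − (-0.05)(-0.20)] = 0.0450
  C_13 = (-0.05)(-0.40) − (0.90)(-0.20) = 0.2000
  C_21 = −[(-0.15)(0.70) − (-0.20)(-0.40)] = 0.1850
  C_22 = (0.60)(0.70) − (-0.20)(-0.20) = 0.3800
  C_23 = −[(0.60)(-0.40) − (-0.15)(-0.20)] = 0.2700
  C_31 = (-0.15)(-0.05) − (-0.20)(0.90) = 0.1875
  C_32 = −[(0.60)(-0.05) − (-0.20)(-0.05)] = 0.0400
  C_33 = (0.60)(0.90) − (-0.15)(-0.05) = 0.5325
det(I−A) = Σ_j (I−A)_1j·C_1j = (0.60)(0.6100) + (-0.15)(0.0450) + (-0.20)(0.2000) = 0.31925
adj(I−A) = Cᵀ =
  [ 0.6100   0.1850   0.1875]
  [ 0.0450   0.3800   0.0400]
  [ 0.2000   0.2700   0.5325]
(I − A)⁻¹ = adj(I−A) / det(I−A) ≈
  [   1.9107     0.5795     0.5873]
  [   0.1410     1.1903     0.1253]
  [   0.6265     0.8457     1.6680]
First solve x = (I − A)⁻¹ d = adj(I−A)·d / det(I−A); in particular x_3 = (0.2000·225 + 0.2700·300 + 0.5325·150) / 0.31925 = 205.875 / 0.31925 ≈ 644.8708.
Intermediate flow from 3 to 3: z_33 = a_33 · x_3 = 0.30 × 205.875 / 0.31925 = 61.7625 / 0.31925 ≈ 193.46.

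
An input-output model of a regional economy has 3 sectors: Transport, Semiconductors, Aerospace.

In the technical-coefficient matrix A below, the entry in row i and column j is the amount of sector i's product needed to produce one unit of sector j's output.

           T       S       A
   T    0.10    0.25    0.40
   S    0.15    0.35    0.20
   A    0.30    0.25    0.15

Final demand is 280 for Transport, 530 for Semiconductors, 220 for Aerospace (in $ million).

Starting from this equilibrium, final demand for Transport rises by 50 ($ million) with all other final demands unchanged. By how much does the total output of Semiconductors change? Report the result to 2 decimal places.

Δx_S = 30.01

I − A =
  [   0.90    -0.25    -0.40]
  [  -0.15     0.65    -0.20]
  [  -0.30    -0.25     0.85]
Cofactors of I−A, C_ij = (−1)^(i+j)·(minor ij) (rows/columns in the sector order above):
  C_11 = (0.65)(0.85) − (-0.20)(-0.25) = 0.5025
  C_12 = −[(-0.15)(0.85) − (-0.20)(-0.30)] = 0.1875
  C_13 = (-0.15)(-0.25) − (0.65)(-0.30) = 0.2325
  C_21 = −[(-0.25)(0.85) − (-0.40)(-0.25)] = 0.3125
  C_22 = (0.90)(0.85) − (-0.40)(-0.30) = 0.6450
  C_23 = −[(0.90)(-0.25) − (-0.25)(-0.30)] = 0.3000
  C_31 = (-0.25)(-0.20) − (-0.40)(0.65) = 0.3100
  C_32 = −[(0.90)(-0.20) − (-0.40)(-0.15)] = 0.2400
  C_33 = (0.90)(0.65) − (-0.25)(-0.15) = 0.5475
det(I−A) = Σ_j (I−A)_1j·C_1j = (0.90)(0.5025) + (-0.25)(0.1875) + (-0.40)(0.2325) = 0.312375
adj(I−A) = Cᵀ =
  [ 0.5025   0.3125   0.3100]
  [ 0.1875   0.6450   0.2400]
  [ 0.2325   0.3000   0.5475]
(I − A)⁻¹ = adj(I−A) / det(I−A) ≈
  [   1.6086     1.0004     0.9924]
  [   0.6002     2.0648     0.7683]
  [   0.7443     0.9604     1.7527]
Δx = (I − A)⁻¹ Δd with Δd having +50 in the Transport component and 0 elsewhere.
So Δx_S = L_ST · (+50), where L_ST = adj(I−A)_ST / det(I−A) = 0.1875 / 0.312375.
Δx_S = 0.1875 × (+50) / 0.312375 = 9.375 / 0.312375 ≈ 30.01.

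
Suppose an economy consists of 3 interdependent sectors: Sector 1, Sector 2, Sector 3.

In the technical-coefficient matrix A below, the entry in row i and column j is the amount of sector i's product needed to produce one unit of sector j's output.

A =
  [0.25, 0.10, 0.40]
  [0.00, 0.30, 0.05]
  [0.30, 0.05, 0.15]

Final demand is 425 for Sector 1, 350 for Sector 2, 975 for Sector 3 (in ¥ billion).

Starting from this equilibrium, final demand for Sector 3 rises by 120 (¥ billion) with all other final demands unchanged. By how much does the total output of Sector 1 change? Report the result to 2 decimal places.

Δx_1 = 95.30

I − A =
  [   0.75    -0.10    -0.40]
  [   0.00     0.70    -0.05]
  [  -0.30    -0.05     0.85]
Cofactors of I−A, C_ij = (−1)^(i+j)·(minor ij) (rows/columns in the sector order above):
  C_11 = (0.70)(0.85) − (-0.05)(-0.05) = 0.5925
  C_12 = −[(0.00)(0.85) − (-0.05)(-0.30)] = 0.0150
  C_13 = (0.00)(-0.05) − (0.70)(-0.30) = 0.2100
  C_21 = −[(-0.10)(0.85) − (-0.40)(-0.05)] = 0.1050
  C_22 = (0.75)(0.85) − (-0.40)(-0.30) = 0.5175
  C_23 = −[(0.75)(-0.05) − (-0.10)(-0.30)] = 0.0675
  C_31 = (-0.10)(-0.05) − (-0.40)(0.70) = 0.2850
  C_32 = −[(0.75)(-0.05) − (-0.40)(0.00)] = 0.0375
  C_33 = (0.75)(0.70) − (-0.10)(0.00) = 0.5250
det(I−A) = Σ_j (I−A)_1j·C_1j = (0.75)(0.5925) + (-0.10)(0.0150) + (-0.40)(0.2100) = 0.358875
adj(I−A) = Cᵀ =
  [ 0.5925   0.1050   0.2850]
  [ 0.0150   0.5175   0.0375]
  [ 0.2100   0.0675   0.5250]
(I − A)⁻¹ = adj(I−A) / det(I−A) ≈
  [   1.6510     0.2926     0.7941]
  [   0.0418     1.4420     0.1045]
  [   0.5852     0.1881     1.4629]
Δx = (I − A)⁻¹ Δd with Δd having +120 in the Sector 3 component and 0 elsewhere.
So Δx_1 = L_13 · (+120), where L_13 = adj(I−A)_13 / det(I−A) = 0.2850 / 0.358875.
Δx_1 = 0.2850 × (+120) / 0.358875 = 34.20 / 0.358875 ≈ 95.30.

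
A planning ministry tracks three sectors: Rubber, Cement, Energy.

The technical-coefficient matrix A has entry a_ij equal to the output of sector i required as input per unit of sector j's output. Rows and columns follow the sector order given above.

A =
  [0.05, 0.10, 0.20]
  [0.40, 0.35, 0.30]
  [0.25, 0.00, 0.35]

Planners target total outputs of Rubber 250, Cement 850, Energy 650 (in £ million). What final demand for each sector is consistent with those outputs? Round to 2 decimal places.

I − A =
  [   0.95    -0.10    -0.20]
  [  -0.40     0.65    -0.30]
  [  -0.25     0.00     0.65]
d = (I − A) x:
  d_R = (+0.95)·250 + (-0.10)·850 + (-0.20)·650 = 22.50
  d_C = (-0.40)·250 + (+0.65)·850 + (-0.30)·650 = 257.50
  d_E = (-0.25)·250 + (+0.00)·850 + (+0.65)·650 = 360.00

d_R = 22.50, d_C = 257.50, d_E = 360.00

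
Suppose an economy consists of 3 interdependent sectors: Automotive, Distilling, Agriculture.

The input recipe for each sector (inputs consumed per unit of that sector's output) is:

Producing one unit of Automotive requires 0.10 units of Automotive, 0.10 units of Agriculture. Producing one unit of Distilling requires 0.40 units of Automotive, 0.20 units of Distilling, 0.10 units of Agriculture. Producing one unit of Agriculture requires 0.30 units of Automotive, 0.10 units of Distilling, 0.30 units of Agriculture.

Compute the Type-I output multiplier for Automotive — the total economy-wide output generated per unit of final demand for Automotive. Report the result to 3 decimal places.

m_1 = 1.370

I − A =
  [   0.90    -0.40    -0.30]
  [   0.00     0.80    -0.10]
  [  -0.10    -0.10     0.70]
Cofactors of I−A, C_ij = (−1)^(i+j)·(minor ij) (rows/columns in the sector order above):
  C_11 = (0.80)(0.70) − (-0.10)(-0.10) = 0.5500
  C_12 = −[(0.00)(0.70) − (-0.10)(-0.10)] = 0.0100
  C_13 = (0.00)(-0.10) − (0.80)(-0.10) = 0.0800
  C_21 = −[(-0.40)(0.70) − (-0.30)(-0.10)] = 0.3100
  C_22 = (0.90)(0.70) − (-0.30)(-0.10) = 0.6000
  C_23 = −[(0.90)(-0.10) − (-0.40)(-0.10)] = 0.1300
  C_31 = (-0.40)(-0.10) − (-0.30)(0.80) = 0.2800
  C_32 = −[(0.90)(-0.10) − (-0.30)(0.00)] = 0.0900
  C_33 = (0.90)(0.80) − (-0.40)(0.00) = 0.7200
det(I−A) = Σ_j (I−A)_1j·C_1j = (0.90)(0.5500) + (-0.40)(0.0100) + (-0.30)(0.0800) = 0.4670
adj(I−A) = Cᵀ =
  [ 0.5500   0.3100   0.2800]
  [ 0.0100   0.6000   0.0900]
  [ 0.0800   0.1300   0.7200]
(I − A)⁻¹ = adj(I−A) / det(I−A) ≈
  [   1.1777     0.6638     0.5996]
  [   0.0214     1.2848     0.1927]
  [   0.1713     0.2784     1.5418]
The output multiplier for sector j is the column-j sum of the Leontief inverse (I − A)⁻¹ = adj(I−A) / det(I−A).
Column 1 of adj(I−A): (0.5500, 0.0100, 0.0800); det(I−A) = 0.4670.
m_1 = (0.5500 + 0.0100 + 0.0800) / 0.4670 = 0.64 / 0.4670 ≈ 1.370.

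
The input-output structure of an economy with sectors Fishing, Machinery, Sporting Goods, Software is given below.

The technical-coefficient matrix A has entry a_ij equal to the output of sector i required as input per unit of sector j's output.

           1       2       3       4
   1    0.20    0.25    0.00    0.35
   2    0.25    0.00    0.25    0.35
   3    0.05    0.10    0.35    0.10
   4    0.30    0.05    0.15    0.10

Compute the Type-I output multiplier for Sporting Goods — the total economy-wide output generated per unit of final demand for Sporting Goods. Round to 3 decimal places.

m_3 = 3.374

I − A =
  [   0.80    -0.25     0.00    -0.35]
  [  -0.25     1.00    -0.25    -0.35]
  [  -0.05    -0.10     0.65    -0.10]
  [  -0.30    -0.05    -0.15     0.90]
Compute the cofactors C_ij = (−1)^(i+j)·(3×3 minor ij) of I−A; the adjugate is their transpose:
adj(I−A) = Cᵀ =
  [ 0.529625   0.159125   0.126250   0.281875]
  [ 0.232125   0.385125   0.208875   0.263250]
  [ 0.108375   0.085125   0.514125   0.132375]
  [ 0.207500   0.088625   0.139375   0.456250]
det(I−A) = Σ_j (I−A)_1j·C_1j = (0.80)(0.529625) + (-0.25)(0.232125) + (0.00)(0.108375) + (-0.35)(0.207500) = 0.29304375
(I − A)⁻¹ = adj(I−A) / det(I−A) ≈
  [   1.8073     0.5430     0.4308     0.9619]
  [   0.7921     1.3142     0.7128     0.8983]
  [   0.3698     0.2905     1.7544     0.4517]
  [   0.7081     0.3024     0.4756     1.5569]
The output multiplier for sector j is the column-j sum of the Leontief inverse (I − A)⁻¹ = adj(I−A) / det(I−A).
Column 3 of adj(I−A): (0.126250, 0.208875, 0.514125, 0.139375); det(I−A) = 0.29304375.
m_3 = (0.126250 + 0.208875 + 0.514125 + 0.139375) / 0.29304375 = 0.988625 / 0.29304375 ≈ 3.374.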